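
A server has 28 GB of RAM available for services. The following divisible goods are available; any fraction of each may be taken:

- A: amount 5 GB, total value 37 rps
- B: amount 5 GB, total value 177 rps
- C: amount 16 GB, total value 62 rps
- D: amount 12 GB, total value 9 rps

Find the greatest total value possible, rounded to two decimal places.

Take in order of value per unit:
- B (177/5 per unit): all 5 → value 177, running total 177.00
- A (37/5 per unit): all 5 → value 37, running total 214.00
- C (62/16 per unit): all 16 → value 62, running total 276.00
- D (9/12 per unit): 2 of 12 → value 2×9/12 = 1.5000, running total 277.50
Total 277.50.

277.50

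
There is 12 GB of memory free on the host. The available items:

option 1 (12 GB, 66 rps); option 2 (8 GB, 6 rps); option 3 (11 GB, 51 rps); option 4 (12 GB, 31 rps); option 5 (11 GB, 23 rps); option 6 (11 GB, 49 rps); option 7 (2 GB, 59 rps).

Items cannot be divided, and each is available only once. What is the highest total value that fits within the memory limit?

Check high-value combinations within 12 GB:
- option 1: memory 12, value 66
- option 2+option 7: memory 8+2=10, value 6+59=65
- option 7: memory 2, value 59
- option 3: memory 11, value 51
- option 6: memory 11, value 49
Best: 66 rps.

66 rps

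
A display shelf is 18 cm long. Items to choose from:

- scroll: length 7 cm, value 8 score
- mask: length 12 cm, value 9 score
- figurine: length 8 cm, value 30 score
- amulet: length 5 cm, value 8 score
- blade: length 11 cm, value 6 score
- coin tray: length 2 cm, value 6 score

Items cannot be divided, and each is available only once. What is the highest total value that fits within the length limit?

Check high-value combinations within 18 cm:
- figurine+amulet+coin tray: length 8+5+2=15, value 30+8+6=44
- scroll+figurine+coin tray: length 7+8+2=17, value 8+30+6=44
- figurine+amulet: length 8+5=13, value 30+8=38
- scroll+figurine: length 7+8=15, value 8+30=38
Best: 44 score.

44 score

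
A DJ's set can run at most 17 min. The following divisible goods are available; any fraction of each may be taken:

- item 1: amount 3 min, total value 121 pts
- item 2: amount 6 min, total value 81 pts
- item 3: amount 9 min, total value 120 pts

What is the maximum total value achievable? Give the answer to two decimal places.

308.67

Take in order of value per unit:
- item 1 (121/3 per unit): all 3 → value 121, running total 121.00
- item 2 (81/6 per unit): all 6 → value 81, running total 202.00
- item 3 (120/9 per unit): 8 of 9 → value 8×120/9 = 106.6667, running total 308.67
Total 308.67.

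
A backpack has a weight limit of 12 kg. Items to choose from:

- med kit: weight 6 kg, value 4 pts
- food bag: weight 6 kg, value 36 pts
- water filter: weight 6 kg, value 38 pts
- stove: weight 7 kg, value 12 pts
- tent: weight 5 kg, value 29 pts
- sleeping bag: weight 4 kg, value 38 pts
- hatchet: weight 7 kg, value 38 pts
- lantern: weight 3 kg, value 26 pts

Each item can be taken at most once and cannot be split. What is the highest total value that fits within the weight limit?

93 pts

This is a 0/1 knapsack; check combinations near the capacity.
- tent+sleeping bag+lantern: weight 5+4+3=12, value 29+38+26=93
- water filter+sleeping bag: weight 6+4=10, value 38+38=76
- sleeping bag+hatchet: weight 4+7=11, value 38+38=76
- food bag+sleeping bag: weight 6+4=10, value 36+38=74
Best: 93 pts.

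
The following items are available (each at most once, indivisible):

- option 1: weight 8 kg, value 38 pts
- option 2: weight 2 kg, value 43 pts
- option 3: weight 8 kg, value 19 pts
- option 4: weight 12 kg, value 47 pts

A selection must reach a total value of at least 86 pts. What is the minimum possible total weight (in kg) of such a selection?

14

Subsets with value ≥ 86, sorted by total weight:
- option 2+option 4: weight 14, value 90
- option 1+option 2+option 3: weight 18, value 100
- option 1+option 2+option 4: weight 22, value 128
Minimum weight: 14 kg.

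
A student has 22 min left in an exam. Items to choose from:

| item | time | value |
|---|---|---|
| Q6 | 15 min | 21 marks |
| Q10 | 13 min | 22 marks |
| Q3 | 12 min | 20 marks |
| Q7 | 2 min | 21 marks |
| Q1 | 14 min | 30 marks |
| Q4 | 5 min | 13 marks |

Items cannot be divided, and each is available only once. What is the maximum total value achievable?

Check high-value combinations within 22 min:
- Q7+Q1+Q4: time 2+14+5=21, value 21+30+13=64
- Q10+Q7+Q4: time 13+2+5=20, value 22+21+13=56
- Q6+Q7+Q4: time 15+2+5=22, value 21+21+13=55
- Q3+Q7+Q4: time 12+2+5=19, value 20+21+13=54
- Q7+Q1: time 2+14=16, value 21+30=51
Best: 64 marks.

64 marks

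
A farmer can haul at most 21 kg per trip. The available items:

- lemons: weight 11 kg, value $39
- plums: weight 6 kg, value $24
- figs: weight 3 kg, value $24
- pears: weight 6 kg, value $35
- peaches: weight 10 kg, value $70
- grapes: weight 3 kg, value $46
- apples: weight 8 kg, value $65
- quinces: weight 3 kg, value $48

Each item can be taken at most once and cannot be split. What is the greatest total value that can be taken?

$194

Check high-value combinations within 21 kg:
- pears+grapes+apples+quinces: weight 6+3+8+3=20, value 35+46+65+48=194
- figs+peaches+grapes+quinces: weight 3+10+3+3=19, value 24+70+46+48=188
- figs+grapes+apples+quinces: weight 3+3+8+3=17, value 24+46+65+48=183
Best: $194.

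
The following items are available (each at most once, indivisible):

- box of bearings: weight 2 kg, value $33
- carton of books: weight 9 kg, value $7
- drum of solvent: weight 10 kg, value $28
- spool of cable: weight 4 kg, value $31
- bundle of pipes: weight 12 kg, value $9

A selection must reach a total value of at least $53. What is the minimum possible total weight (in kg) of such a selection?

Subsets with value ≥ 53, sorted by total weight:
- box of bearings+spool of cable: weight 6, value 64
- box of bearings+drum of solvent: weight 12, value 61
- drum of solvent+spool of cable: weight 14, value 59
- box of bearings+carton of books+spool of cable: weight 15, value 71
Minimum weight: 6 kg.

6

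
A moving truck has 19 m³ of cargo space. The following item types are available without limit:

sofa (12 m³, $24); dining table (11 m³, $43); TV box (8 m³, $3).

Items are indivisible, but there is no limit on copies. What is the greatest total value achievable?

$46

Best value-per-unit is dining table at 43/11; filling with it alone gives 1×43 = 43.
Optimal mix: 1×dining table + 1×TV box → volume 19, value 46.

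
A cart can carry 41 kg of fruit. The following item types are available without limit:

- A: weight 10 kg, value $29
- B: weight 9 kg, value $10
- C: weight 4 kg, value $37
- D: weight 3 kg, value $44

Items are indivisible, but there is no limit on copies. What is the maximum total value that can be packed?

Best value-per-unit is D at 44/3, and filling with it alone uses weight 13×3=39. No mix of the others beats 13×44 = 572.

$572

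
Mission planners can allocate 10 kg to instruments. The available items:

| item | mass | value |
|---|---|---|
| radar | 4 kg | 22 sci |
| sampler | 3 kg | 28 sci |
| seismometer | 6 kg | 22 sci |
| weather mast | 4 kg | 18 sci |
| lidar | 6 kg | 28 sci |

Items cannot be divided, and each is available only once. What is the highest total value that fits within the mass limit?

Check high-value combinations within 10 kg:
- sampler+lidar: mass 3+6=9, value 28+28=56
- radar+sampler: mass 4+3=7, value 22+28=50
- sampler+seismometer: mass 3+6=9, value 28+22=50
Best: 56 sci.

56 sci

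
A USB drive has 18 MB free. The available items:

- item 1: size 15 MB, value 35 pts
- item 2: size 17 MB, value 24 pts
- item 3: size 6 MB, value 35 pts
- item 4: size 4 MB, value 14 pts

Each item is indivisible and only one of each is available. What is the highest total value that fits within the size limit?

Check high-value combinations within 18 MB:
- item 3+item 4: size 6+4=10, value 35+14=49
- item 3: size 6, value 35
- item 1: size 15, value 35
Best: 49 pts.

49 pts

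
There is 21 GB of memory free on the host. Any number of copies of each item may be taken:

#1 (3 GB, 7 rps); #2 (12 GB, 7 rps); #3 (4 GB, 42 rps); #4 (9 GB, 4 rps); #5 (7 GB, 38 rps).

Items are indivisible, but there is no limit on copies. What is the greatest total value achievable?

210 rps

Best value-per-unit is #3 at 42/4, and filling with it alone uses memory 5×4=20. No mix of the others beats 5×42 = 210.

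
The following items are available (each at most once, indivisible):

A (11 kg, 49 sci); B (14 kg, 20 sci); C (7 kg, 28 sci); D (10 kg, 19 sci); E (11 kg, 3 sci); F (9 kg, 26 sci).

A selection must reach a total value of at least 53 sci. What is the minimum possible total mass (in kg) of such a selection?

16

Subsets with value ≥ 53, sorted by total mass:
- C+F: mass 16, value 54
- A+C: mass 18, value 77
Minimum mass: 16 kg.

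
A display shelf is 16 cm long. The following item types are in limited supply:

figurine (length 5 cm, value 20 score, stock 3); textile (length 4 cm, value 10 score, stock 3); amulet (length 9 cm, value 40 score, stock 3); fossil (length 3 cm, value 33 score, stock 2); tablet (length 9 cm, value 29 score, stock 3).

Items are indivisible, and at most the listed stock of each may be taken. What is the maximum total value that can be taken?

Top feasible selections:
- 1×amulet + 2×fossil: length 15, value 106
- 2×figurine + 2×fossil: length 16, value 106
Best: 106 score.

106 score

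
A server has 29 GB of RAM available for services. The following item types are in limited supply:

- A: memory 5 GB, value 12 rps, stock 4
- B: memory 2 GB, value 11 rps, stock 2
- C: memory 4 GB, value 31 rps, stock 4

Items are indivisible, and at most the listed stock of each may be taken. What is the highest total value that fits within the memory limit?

159 rps

Best selections within memory 29 and stock limits:
- 2×A + 1×B + 4×C: memory 28, value 159
- 1×A + 2×B + 4×C: memory 25, value 158
- 2×A + 4×C: memory 26, value 148
- 1×A + 1×B + 4×C: memory 23, value 147
Best: 159 rps.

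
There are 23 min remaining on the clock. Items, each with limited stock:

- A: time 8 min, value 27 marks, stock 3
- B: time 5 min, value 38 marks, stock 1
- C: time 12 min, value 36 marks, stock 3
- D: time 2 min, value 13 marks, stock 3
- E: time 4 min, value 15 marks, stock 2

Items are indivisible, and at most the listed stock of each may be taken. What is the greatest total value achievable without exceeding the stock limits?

119 marks

Best selections within time 23 and stock limits:
- 1×A + 1×B + 3×D + 1×E: time 23, value 119
- 1×B + 1×C + 3×D: time 23, value 113
Best: 119 marks.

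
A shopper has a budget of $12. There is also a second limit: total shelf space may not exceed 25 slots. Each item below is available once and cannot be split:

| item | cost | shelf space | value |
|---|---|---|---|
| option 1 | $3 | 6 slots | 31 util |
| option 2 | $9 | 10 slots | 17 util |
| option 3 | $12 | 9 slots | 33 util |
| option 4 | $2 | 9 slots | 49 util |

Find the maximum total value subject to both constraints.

Feasible sets respecting both limits:
- option 1+option 4: cost 5, shelf space 15, value 80
- option 2+option 4: cost 11, shelf space 19, value 66
- option 4: cost 2, shelf space 9, value 49
- option 1+option 2: cost 12, shelf space 16, value 48
Best: 80 util.

80 util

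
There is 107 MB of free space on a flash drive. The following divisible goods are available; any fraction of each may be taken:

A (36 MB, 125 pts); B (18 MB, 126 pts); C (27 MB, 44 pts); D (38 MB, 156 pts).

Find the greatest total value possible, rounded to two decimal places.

431.44

Take in order of value per unit:
- B (126/18 per unit): all 18 → value 126, running total 126.00
- D (156/38 per unit): all 38 → value 156, running total 282.00
- A (125/36 per unit): all 36 → value 125, running total 407.00
- C (44/27 per unit): 15 of 27 → value 15×44/27 = 24.4444, running total 431.44
Total 431.44.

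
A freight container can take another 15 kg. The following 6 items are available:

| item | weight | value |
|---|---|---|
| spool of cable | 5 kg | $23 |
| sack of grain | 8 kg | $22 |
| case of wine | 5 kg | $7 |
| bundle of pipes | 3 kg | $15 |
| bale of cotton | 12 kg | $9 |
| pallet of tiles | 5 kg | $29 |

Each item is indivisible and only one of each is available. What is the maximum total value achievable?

This is a 0/1 knapsack; check combinations near the capacity.
- spool of cable+bundle of pipes+pallet of tiles: weight 5+3+5=13, value 23+15+29=67
- spool of cable+case of wine+pallet of tiles: weight 5+5+5=15, value 23+7+29=59
- spool of cable+pallet of tiles: weight 5+5=10, value 23+29=52
Best: $67.

$67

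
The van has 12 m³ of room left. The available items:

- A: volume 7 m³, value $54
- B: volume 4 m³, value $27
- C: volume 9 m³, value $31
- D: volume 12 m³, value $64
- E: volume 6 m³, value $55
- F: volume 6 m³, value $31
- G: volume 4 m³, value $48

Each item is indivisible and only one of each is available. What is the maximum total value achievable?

$103

This is a 0/1 knapsack; check combinations near the capacity.
- E+G: volume 6+4=10, value 55+48=103
- A+G: volume 7+4=11, value 54+48=102
- E+F: volume 6+6=12, value 55+31=86
- B+E: volume 4+6=10, value 27+55=82
- A+B: volume 7+4=11, value 54+27=81
Best: $103.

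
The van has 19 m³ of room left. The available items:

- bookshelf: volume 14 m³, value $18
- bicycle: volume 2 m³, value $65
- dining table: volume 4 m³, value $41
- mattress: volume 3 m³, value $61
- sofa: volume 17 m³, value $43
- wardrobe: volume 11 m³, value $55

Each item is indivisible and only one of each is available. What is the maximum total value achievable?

$181

This is a 0/1 knapsack; check combinations near the capacity.
- bicycle+mattress+wardrobe: volume 2+3+11=16, value 65+61+55=181
- bicycle+dining table+mattress: volume 2+4+3=9, value 65+41+61=167
- bicycle+dining table+wardrobe: volume 2+4+11=17, value 65+41+55=161
Best: $181.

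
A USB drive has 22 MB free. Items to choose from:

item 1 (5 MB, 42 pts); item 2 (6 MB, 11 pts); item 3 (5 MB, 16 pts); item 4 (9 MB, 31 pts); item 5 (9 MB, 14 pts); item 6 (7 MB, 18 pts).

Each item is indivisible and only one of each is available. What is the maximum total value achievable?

91 pts

Check high-value combinations within 22 MB:
- item 1+item 4+item 6: size 5+9+7=21, value 42+31+18=91
- item 1+item 3+item 4: size 5+5+9=19, value 42+16+31=89
- item 1+item 2+item 4: size 5+6+9=20, value 42+11+31=84
- item 1+item 3+item 6: size 5+5+7=17, value 42+16+18=76
- item 1+item 5+item 6: size 5+9+7=21, value 42+14+18=74
Best: 91 pts.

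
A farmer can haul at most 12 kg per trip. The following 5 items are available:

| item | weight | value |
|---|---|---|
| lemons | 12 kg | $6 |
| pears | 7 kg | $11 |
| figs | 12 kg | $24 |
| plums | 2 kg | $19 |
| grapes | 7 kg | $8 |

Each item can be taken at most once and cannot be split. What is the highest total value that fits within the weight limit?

$30

Check high-value combinations within 12 kg:
- pears+plums: weight 7+2=9, value 11+19=30
- plums+grapes: weight 2+7=9, value 19+8=27
- figs: weight 12, value 24
- plums: weight 2, value 19
Best: $30.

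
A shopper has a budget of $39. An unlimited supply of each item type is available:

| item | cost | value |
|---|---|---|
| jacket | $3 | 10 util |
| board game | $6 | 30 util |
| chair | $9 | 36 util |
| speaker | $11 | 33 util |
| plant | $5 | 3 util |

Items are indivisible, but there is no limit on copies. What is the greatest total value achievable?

Best value-per-unit is board game at 30/6; filling with it alone gives 6×30 = 180.
Optimal mix: 1×jacket + 6×board game → cost 39, value 190.

190 util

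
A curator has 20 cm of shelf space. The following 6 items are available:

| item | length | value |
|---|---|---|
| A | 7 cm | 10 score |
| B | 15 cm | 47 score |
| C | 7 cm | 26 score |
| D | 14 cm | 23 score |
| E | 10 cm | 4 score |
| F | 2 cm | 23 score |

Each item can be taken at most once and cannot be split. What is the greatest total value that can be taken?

70 score

This is a 0/1 knapsack; check combinations near the capacity.
- B+F: length 15+2=17, value 47+23=70
- A+C+F: length 7+7+2=16, value 10+26+23=59
- C+E+F: length 7+10+2=19, value 26+4+23=53
- C+F: length 7+2=9, value 26+23=49
- B: length 15, value 47
Best: 70 score.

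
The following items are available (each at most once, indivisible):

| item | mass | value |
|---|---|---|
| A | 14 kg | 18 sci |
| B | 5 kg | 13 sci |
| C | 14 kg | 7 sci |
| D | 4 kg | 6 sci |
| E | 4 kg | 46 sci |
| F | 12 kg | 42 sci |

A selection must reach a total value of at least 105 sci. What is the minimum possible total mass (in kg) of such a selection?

Subsets with value ≥ 105, sorted by total mass:
- B+D+E+F: mass 25, value 107
- A+E+F: mass 30, value 106
- A+D+E+F: mass 34, value 112
Minimum mass: 25 kg.

25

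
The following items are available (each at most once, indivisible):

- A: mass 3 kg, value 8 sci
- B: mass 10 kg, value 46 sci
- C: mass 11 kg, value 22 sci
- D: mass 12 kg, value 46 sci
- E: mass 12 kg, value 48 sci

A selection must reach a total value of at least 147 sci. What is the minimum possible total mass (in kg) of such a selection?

37

Subsets with value ≥ 147, sorted by total mass:
- A+B+D+E: mass 37, value 148
- B+C+D+E: mass 45, value 162
- A+B+C+D+E: mass 48, value 170
Minimum mass: 37 kg.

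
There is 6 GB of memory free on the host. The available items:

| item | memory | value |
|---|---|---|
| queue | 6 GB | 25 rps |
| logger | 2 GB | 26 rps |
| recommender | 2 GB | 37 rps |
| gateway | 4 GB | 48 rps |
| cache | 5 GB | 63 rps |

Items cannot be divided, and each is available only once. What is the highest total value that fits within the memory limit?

Check high-value combinations within 6 GB:
- recommender+gateway: memory 2+4=6, value 37+48=85
- logger+gateway: memory 2+4=6, value 26+48=74
- logger+recommender: memory 2+2=4, value 26+37=63
- cache: memory 5, value 63
- gateway: memory 4, value 48
Best: 85 rps.

85 rps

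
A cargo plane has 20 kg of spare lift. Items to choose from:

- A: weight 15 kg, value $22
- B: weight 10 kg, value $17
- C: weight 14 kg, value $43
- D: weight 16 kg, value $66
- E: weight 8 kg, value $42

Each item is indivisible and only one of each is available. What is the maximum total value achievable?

$66

This is a 0/1 knapsack; check combinations near the capacity.
- D: weight 16, value 66
- B+E: weight 10+8=18, value 17+42=59
- C: weight 14, value 43
Best: $66.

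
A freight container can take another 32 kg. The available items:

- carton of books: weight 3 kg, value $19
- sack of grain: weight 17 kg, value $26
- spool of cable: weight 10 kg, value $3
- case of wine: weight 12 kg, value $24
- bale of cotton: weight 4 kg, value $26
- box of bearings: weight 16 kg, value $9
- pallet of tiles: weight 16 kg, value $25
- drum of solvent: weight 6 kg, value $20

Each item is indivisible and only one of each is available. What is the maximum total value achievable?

$91

Check high-value combinations within 32 kg:
- carton of books+sack of grain+bale of cotton+drum of solvent: weight 3+17+4+6=30, value 19+26+26+20=91
- carton of books+bale of cotton+pallet of tiles+drum of solvent: weight 3+4+16+6=29, value 19+26+25+20=90
- carton of books+case of wine+bale of cotton+drum of solvent: weight 3+12+4+6=25, value 19+24+26+20=89
- case of wine+bale of cotton+pallet of tiles: weight 12+4+16=32, value 24+26+25=75
Best: $91.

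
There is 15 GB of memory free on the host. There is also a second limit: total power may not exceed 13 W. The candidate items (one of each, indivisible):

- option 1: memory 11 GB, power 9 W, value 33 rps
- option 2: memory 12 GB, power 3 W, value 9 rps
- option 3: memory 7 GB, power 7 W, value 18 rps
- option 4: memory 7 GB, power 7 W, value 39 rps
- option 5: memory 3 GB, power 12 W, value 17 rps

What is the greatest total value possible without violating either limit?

39 rps

Feasible sets respecting both limits:
- option 4: memory 7, power 7, value 39
- option 1: memory 11, power 9, value 33
- option 3: memory 7, power 7, value 18
Best: 39 rps.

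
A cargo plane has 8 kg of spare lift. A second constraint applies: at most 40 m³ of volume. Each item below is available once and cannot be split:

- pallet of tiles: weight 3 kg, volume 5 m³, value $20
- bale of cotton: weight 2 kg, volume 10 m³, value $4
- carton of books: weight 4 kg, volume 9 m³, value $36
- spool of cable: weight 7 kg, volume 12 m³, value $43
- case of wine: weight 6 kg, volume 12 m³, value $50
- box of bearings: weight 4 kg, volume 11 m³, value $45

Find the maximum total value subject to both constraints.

Feasible sets respecting both limits:
- carton of books+box of bearings: weight 8, volume 20, value 81
- pallet of tiles+box of bearings: weight 7, volume 16, value 65
- pallet of tiles+carton of books: weight 7, volume 14, value 56
- bale of cotton+case of wine: weight 8, volume 22, value 54
Best: $81.

$81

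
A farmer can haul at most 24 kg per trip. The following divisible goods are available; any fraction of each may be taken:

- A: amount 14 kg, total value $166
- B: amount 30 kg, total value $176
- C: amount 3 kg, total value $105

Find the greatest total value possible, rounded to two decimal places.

Take in order of value per unit:
- C (105/3 per unit): all 3 → value 105, running total 105.00
- A (166/14 per unit): all 14 → value 166, running total 271.00
- B (176/30 per unit): 7 of 30 → value 7×176/30 = 41.0667, running total 312.07
Total 312.07.

312.07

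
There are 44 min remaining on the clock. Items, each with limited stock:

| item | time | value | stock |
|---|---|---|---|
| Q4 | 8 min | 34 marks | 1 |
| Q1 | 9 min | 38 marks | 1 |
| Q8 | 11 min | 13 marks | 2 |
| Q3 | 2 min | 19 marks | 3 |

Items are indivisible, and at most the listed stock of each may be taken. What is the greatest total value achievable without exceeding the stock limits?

142 marks

Top feasible selections:
- 1×Q4 + 1×Q1 + 1×Q8 + 3×Q3: time 34, value 142
- 1×Q4 + 1×Q1 + 2×Q8 + 2×Q3: time 43, value 136
- 1×Q4 + 1×Q1 + 3×Q3: time 23, value 129
Best: 142 marks.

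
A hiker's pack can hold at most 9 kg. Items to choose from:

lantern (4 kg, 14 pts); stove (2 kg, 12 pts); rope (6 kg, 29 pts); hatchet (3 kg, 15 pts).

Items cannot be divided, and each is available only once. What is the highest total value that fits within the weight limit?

44 pts

Check high-value combinations within 9 kg:
- rope+hatchet: weight 6+3=9, value 29+15=44
- stove+rope: weight 2+6=8, value 12+29=41
- lantern+stove+hatchet: weight 4+2+3=9, value 14+12+15=41
Best: 44 pts.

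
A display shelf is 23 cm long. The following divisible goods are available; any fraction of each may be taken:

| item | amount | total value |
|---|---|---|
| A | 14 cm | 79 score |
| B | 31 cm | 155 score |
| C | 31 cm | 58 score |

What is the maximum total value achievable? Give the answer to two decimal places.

124.00

Take in order of value per unit:
- A (79/14 per unit): all 14 → value 79, running total 79.00
- B (155/31 per unit): 9 of 31 → value 9×155/31 = 45.0000, running total 124.00
Total 124.00.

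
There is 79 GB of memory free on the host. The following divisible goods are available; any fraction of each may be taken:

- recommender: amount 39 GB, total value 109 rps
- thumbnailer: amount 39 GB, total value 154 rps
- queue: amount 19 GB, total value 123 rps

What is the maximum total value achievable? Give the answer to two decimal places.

Take in order of value per unit:
- queue (123/19 per unit): all 19 → value 123, running total 123.00
- thumbnailer (154/39 per unit): all 39 → value 154, running total 277.00
- recommender (109/39 per unit): 21 of 39 → value 21×109/39 = 58.6923, running total 335.69
Total 335.69.

335.69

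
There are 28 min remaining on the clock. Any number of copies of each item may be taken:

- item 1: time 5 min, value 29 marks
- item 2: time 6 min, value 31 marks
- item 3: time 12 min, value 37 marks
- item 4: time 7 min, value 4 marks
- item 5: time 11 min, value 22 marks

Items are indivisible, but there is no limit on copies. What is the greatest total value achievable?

151 marks

Best value-per-unit is item 1 at 29/5; filling with it alone gives 5×29 = 145.
Optimal mix: 2×item 1 + 3×item 2 → time 28, value 151.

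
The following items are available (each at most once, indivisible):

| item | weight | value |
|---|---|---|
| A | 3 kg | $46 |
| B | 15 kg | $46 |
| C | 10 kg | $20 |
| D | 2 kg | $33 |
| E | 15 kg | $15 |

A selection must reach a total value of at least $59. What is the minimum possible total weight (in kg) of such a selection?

Subsets with value ≥ 59, sorted by total weight:
- A+D: weight 5, value 79
- A+C: weight 13, value 66
- A+C+D: weight 15, value 99
- B+D: weight 17, value 79
Minimum weight: 5 kg.

5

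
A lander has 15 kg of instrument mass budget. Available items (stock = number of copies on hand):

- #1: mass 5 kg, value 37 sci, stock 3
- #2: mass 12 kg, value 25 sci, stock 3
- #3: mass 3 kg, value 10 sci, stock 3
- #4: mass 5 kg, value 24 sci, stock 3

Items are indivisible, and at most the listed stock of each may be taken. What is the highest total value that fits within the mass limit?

111 sci

Top feasible selections:
- 3×#1: mass 15, value 111
- 2×#1 + 1×#4: mass 15, value 98
Best: 111 sci.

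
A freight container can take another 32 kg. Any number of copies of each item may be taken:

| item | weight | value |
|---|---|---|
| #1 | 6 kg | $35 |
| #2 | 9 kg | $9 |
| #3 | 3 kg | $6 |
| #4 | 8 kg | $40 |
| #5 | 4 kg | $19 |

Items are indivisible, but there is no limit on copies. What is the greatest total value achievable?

$180

Best value-per-unit is #1 at 35/6; filling with it alone gives 5×35 = 175.
Optimal mix: 4×#1 + 1×#4 → weight 32, value 180.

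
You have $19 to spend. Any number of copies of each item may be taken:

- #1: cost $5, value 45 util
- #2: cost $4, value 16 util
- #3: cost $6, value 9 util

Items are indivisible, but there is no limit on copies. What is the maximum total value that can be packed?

151 util

Best value-per-unit is #1 at 45/5; filling with it alone gives 3×45 = 135.
Optimal mix: 3×#1 + 1×#2 → cost 19, value 151.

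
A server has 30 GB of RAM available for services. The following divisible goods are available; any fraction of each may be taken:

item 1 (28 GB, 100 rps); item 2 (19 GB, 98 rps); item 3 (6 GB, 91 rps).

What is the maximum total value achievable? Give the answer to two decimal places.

Take in order of value per unit:
- item 3 (91/6 per unit): all 6 → value 91, running total 91.00
- item 2 (98/19 per unit): all 19 → value 98, running total 189.00
- item 1 (100/28 per unit): 5 of 28 → value 5×100/28 = 17.8571, running total 206.86
Total 206.86.

206.86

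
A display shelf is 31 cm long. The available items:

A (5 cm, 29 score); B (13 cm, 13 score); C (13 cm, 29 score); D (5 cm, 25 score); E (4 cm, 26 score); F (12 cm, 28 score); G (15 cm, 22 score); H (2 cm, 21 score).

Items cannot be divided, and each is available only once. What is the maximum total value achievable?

Check high-value combinations within 31 cm:
- A+C+D+E+H: length 5+13+5+4+2=29, value 29+29+25+26+21=130
- A+D+E+F+H: length 5+5+4+12+2=28, value 29+25+26+28+21=129
- A+D+E+G+H: length 5+5+4+15+2=31, value 29+25+26+22+21=123
- A+B+D+E+H: length 5+13+5+4+2=29, value 29+13+25+26+21=114
- A+C+D+E: length 5+13+5+4=27, value 29+29+25+26=109
Best: 130 score.

130 score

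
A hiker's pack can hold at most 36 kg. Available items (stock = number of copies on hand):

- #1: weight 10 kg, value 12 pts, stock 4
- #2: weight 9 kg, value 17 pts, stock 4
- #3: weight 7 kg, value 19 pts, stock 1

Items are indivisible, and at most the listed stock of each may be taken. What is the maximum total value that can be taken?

Top feasible selections:
- 3×#2 + 1×#3: weight 34, value 70
- 4×#2: weight 36, value 68
Best: 70 pts.

70 pts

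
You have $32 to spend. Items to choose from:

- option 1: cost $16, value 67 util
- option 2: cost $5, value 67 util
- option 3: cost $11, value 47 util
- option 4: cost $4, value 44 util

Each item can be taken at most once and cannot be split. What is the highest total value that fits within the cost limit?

Check high-value combinations within $32:
- option 1+option 2+option 3: cost 16+5+11=32, value 67+67+47=181
- option 1+option 2+option 4: cost 16+5+4=25, value 67+67+44=178
- option 2+option 3+option 4: cost 5+11+4=20, value 67+47+44=158
- option 1+option 3+option 4: cost 16+11+4=31, value 67+47+44=158
Best: 181 util.

181 util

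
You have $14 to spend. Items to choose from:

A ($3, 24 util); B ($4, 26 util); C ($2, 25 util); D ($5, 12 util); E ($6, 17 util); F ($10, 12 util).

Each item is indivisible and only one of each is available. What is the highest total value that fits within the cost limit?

Check high-value combinations within $14:
- A+B+C+D: cost 3+4+2+5=14, value 24+26+25+12=87
- A+B+C: cost 3+4+2=9, value 24+26+25=75
- B+C+E: cost 4+2+6=12, value 26+25+17=68
- A+B+E: cost 3+4+6=13, value 24+26+17=67
Best: 87 util.

87 util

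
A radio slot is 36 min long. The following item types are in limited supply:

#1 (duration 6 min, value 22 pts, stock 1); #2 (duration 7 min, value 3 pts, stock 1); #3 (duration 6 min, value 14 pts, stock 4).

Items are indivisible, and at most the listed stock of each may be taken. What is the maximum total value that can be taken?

Best selections within duration 36 and stock limits:
- 1×#1 + 4×#3: duration 30, value 78
- 1×#1 + 1×#2 + 3×#3: duration 31, value 67
- 1×#1 + 3×#3: duration 24, value 64
- 1×#2 + 4×#3: duration 31, value 59
Best: 78 pts.

78 pts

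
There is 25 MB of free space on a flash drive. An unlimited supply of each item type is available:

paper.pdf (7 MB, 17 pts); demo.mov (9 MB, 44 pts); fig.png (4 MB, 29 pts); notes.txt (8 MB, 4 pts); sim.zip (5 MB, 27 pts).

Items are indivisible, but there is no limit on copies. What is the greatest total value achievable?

Best value-per-unit is fig.png at 29/4, and filling with it alone uses size 6×4=24. No mix of the others beats 6×29 = 174.

174 pts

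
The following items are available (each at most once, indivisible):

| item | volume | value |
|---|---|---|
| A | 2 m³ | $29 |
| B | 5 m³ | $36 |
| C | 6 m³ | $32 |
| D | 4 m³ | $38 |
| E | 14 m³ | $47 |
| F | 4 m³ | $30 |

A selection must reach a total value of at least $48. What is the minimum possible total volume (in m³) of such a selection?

Subsets with value ≥ 48, sorted by total volume:
- A+D: volume 6, value 67
- A+F: volume 6, value 59
- A+B: volume 7, value 65
- D+F: volume 8, value 68
Minimum volume: 6 m³.

6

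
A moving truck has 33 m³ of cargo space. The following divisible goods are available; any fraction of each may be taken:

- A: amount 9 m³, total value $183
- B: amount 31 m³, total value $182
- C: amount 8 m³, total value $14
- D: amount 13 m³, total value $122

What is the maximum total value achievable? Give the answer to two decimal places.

369.58

Take in order of value per unit:
- A (183/9 per unit): all 9 → value 183, running total 183.00
- D (122/13 per unit): all 13 → value 122, running total 305.00
- B (182/31 per unit): 11 of 31 → value 11×182/31 = 64.5806, running total 369.58
Total 369.58.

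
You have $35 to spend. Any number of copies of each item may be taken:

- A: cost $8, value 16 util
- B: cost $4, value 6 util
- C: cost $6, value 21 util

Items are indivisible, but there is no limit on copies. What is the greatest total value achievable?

Best value-per-unit is C at 21/6; filling with it alone gives 5×21 = 105.
Optimal mix: 1×B + 5×C → cost 34, value 111.

111 util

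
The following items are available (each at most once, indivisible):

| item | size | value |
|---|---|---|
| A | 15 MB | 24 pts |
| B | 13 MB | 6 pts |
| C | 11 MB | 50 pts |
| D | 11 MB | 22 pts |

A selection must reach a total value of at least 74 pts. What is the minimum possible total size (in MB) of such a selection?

Subsets with value ≥ 74, sorted by total size:
- A+C: size 26, value 74
- B+C+D: size 35, value 78
- A+C+D: size 37, value 96
Minimum size: 26 MB.

26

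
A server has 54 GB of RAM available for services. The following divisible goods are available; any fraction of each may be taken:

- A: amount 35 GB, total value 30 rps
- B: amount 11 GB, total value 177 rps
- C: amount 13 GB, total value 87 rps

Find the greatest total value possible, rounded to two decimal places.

Take in order of value per unit:
- B (177/11 per unit): all 11 → value 177, running total 177.00
- C (87/13 per unit): all 13 → value 87, running total 264.00
- A (30/35 per unit): 30 of 35 → value 30×30/35 = 25.7143, running total 289.71
Total 289.71.

289.71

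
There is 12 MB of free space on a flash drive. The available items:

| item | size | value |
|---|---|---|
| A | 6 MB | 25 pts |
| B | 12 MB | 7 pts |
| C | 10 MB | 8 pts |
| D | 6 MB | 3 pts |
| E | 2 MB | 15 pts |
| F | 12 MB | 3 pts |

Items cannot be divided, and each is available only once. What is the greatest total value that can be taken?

Check high-value combinations within 12 MB:
- A+E: size 6+2=8, value 25+15=40
- A+D: size 6+6=12, value 25+3=28
- A: size 6, value 25
Best: 40 pts.

40 pts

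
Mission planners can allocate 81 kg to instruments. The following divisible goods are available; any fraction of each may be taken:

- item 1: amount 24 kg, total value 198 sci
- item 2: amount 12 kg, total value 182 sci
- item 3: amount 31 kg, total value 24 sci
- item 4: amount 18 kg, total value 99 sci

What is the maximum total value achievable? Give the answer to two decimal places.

Take in order of value per unit:
- item 2 (182/12 per unit): all 12 → value 182, running total 182.00
- item 1 (198/24 per unit): all 24 → value 198, running total 380.00
- item 4 (99/18 per unit): all 18 → value 99, running total 479.00
- item 3 (24/31 per unit): 27 of 31 → value 27×24/31 = 20.9032, running total 499.90
Total 499.90.

499.90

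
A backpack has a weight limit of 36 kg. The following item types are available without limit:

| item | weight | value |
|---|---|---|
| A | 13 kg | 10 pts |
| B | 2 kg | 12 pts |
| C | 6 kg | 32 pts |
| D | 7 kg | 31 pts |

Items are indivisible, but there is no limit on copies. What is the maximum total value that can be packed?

Best value-per-unit is B at 12/2, and filling with it alone uses weight 18×2=36. No mix of the others beats 18×12 = 216.

216 pts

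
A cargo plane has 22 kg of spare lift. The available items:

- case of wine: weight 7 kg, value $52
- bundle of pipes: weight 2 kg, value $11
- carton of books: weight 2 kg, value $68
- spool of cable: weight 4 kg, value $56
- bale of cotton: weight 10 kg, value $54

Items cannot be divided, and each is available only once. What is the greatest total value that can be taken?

Check high-value combinations within 22 kg:
- bundle of pipes+carton of books+spool of cable+bale of cotton: weight 2+2+4+10=18, value 11+68+56+54=189
- case of wine+bundle of pipes+carton of books+spool of cable: weight 7+2+2+4=15, value 52+11+68+56=187
- case of wine+bundle of pipes+carton of books+bale of cotton: weight 7+2+2+10=21, value 52+11+68+54=185
- carton of books+spool of cable+bale of cotton: weight 2+4+10=16, value 68+56+54=178
- case of wine+carton of books+spool of cable: weight 7+2+4=13, value 52+68+56=176
Best: $189.

$189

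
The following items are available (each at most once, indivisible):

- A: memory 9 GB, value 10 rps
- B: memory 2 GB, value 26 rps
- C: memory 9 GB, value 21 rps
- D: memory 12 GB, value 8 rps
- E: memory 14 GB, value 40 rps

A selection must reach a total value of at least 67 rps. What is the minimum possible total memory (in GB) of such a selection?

Subsets with value ≥ 67, sorted by total memory:
- B+C+E: memory 25, value 87
- A+B+E: memory 25, value 76
Minimum memory: 25 GB.

25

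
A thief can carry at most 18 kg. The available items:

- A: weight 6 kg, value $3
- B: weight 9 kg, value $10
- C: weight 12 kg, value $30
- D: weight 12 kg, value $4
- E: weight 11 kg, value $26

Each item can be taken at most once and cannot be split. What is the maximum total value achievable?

$33

Check high-value combinations within 18 kg:
- A+C: weight 6+12=18, value 3+30=33
- C: weight 12, value 30
- A+E: weight 6+11=17, value 3+26=29
- E: weight 11, value 26
- A+B: weight 6+9=15, value 3+10=13
Best: $33.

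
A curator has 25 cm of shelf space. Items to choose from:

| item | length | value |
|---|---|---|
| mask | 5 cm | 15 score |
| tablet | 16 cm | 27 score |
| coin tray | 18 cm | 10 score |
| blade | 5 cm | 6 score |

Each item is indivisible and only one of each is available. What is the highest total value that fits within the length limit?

42 score

This is a 0/1 knapsack; check combinations near the capacity.
- mask+tablet: length 5+16=21, value 15+27=42
- tablet+blade: length 16+5=21, value 27+6=33
- tablet: length 16, value 27
- mask+coin tray: length 5+18=23, value 15+10=25
- mask+blade: length 5+5=10, value 15+6=21
Best: 42 score.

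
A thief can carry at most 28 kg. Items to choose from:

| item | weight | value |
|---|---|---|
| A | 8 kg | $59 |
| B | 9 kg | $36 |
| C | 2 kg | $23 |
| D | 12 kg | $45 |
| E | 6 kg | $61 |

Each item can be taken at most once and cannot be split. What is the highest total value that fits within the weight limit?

Check high-value combinations within 28 kg:
- A+C+D+E: weight 8+2+12+6=28, value 59+23+45+61=188
- A+B+C+E: weight 8+9+2+6=25, value 59+36+23+61=179
- A+D+E: weight 8+12+6=26, value 59+45+61=165
- A+B+E: weight 8+9+6=23, value 59+36+61=156
- A+C+E: weight 8+2+6=16, value 59+23+61=143
Best: $188.

$188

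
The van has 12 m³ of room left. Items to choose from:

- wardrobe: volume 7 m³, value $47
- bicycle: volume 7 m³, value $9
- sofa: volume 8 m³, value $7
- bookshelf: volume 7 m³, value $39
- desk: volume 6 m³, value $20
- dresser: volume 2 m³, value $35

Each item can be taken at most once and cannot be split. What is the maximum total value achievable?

$82

Check high-value combinations within 12 m³:
- wardrobe+dresser: volume 7+2=9, value 47+35=82
- bookshelf+dresser: volume 7+2=9, value 39+35=74
- desk+dresser: volume 6+2=8, value 20+35=55
Best: $82.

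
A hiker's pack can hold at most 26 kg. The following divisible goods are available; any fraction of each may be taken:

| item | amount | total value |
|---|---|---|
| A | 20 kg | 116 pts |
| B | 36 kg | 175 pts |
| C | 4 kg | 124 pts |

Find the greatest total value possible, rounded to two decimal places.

Take in order of value per unit:
- C (124/4 per unit): all 4 → value 124, running total 124.00
- A (116/20 per unit): all 20 → value 116, running total 240.00
- B (175/36 per unit): 2 of 36 → value 2×175/36 = 9.7222, running total 249.72
Total 249.72.

249.72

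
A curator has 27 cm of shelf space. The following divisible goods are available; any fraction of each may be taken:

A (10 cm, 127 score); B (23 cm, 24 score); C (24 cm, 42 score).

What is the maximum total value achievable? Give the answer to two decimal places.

156.75

Take in order of value per unit:
- A (127/10 per unit): all 10 → value 127, running total 127.00
- C (42/24 per unit): 17 of 24 → value 17×42/24 = 29.7500, running total 156.75
Total 156.75.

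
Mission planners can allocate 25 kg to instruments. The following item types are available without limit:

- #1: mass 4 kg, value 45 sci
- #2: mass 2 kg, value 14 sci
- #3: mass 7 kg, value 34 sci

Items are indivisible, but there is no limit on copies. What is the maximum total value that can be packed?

270 sci

Best value-per-unit is #1 at 45/4, and filling with it alone uses mass 6×4=24. No mix of the others beats 6×45 = 270.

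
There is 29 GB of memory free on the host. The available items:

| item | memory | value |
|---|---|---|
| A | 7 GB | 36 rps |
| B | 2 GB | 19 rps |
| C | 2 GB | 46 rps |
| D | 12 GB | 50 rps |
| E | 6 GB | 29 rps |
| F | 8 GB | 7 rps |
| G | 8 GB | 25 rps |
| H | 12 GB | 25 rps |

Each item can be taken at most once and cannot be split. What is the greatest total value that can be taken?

Check high-value combinations within 29 GB:
- A+B+C+D+E: memory 7+2+2+12+6=29, value 36+19+46+50+29=180
- A+C+D+E: memory 7+2+12+6=27, value 36+46+50+29=161
- A+C+D+G: memory 7+2+12+8=29, value 36+46+50+25=157
- A+B+C+E+G: memory 7+2+2+6+8=25, value 36+19+46+29+25=155
Best: 180 rps.

180 rps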